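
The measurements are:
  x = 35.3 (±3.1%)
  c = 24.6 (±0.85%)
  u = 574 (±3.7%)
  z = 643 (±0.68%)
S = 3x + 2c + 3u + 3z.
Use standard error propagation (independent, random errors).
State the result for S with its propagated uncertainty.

S is a linear combination, so absolute uncertainties add in quadrature:
  (3·δx)² = 10.8;  (2·δc)² = 0.175;  (3·δu)² = 4060;  (3·δz)² = 172
δS = √(4240) = 65.1
S = 3810.

3810 ± 65.1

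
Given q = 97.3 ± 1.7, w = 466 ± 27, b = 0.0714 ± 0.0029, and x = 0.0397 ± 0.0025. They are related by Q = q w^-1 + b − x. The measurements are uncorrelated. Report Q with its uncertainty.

0.240 ± 0.0132

Let p = q·w^-1 = 0.209. δp/p = √((1·δq/q)² + (-1·δw/w)²) = √(0.000305 + 0.00336) = 0.0605, so δp = 0.0126.
Q = p + b − x: δQ = √(δp² + δb² + δx²) = √(0.000160 + 8.41e-06 + 6.25e-06) = 0.0132
Q = 0.240.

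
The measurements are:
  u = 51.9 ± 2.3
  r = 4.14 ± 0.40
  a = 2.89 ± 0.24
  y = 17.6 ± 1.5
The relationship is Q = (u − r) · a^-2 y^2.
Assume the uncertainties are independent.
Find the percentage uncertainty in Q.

Let w = u − r = 47.8. δw = √(δu² + δr²) = √(5.29 + 0.160) = 2.33, so δw/w = 0.0489.
Q is then a monomial in w, a, y:
δQ/Q = √((δw/w)² + (-2·δa/a)² + (2·δy/y)²) = √(0.00239 + 0.0276 + 0.0291) = 0.243

24.3%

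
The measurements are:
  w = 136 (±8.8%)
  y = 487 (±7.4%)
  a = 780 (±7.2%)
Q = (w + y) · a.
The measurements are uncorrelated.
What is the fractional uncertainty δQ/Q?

Let u = w + y = 623. δu = √(δw² + δy²) = √(143 + 1300) = 38.0, so δu/u = 0.0610.
Q is then a monomial in u, a:
δQ/Q = √((δu/u)² + (1·δa/a)²) = √(0.00372 + 0.00518) = 0.0943

0.0943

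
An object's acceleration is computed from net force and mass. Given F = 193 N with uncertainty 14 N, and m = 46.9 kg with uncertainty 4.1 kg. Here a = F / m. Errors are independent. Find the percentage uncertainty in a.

Since a is a product/quotient, work with relative uncertainties:
  (1·δF/F)² = (1×0.0725)² = 0.00526;  (-1·δm/m)² = (-1×0.0874)² = 0.00764
δa/a = √(0.0129) = 0.114

11.4%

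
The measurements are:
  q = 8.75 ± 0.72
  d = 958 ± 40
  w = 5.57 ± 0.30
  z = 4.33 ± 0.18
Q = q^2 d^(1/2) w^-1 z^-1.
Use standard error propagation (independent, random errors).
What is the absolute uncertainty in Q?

17.6

Each factor contributes (exponent × relative error)² to (δQ/Q)²:
  (2·δq/q)² = (2×0.0823)² = 0.0271;  (½·δd/d)² = (0.5×0.0418)² = 0.000436;  (-1·δw/w)² = (-1×0.0539)² = 0.00290;  (-1·δz/z)² = (-1×0.0416)² = 0.00173
δQ/Q = √(0.0321) = 0.179
Q = 98.3, so δQ = 0.179 × 98.3 = 17.6.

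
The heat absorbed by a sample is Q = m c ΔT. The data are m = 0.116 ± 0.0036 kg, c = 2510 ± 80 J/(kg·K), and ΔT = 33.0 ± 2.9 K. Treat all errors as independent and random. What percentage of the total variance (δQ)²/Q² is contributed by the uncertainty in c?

10.5%

(δQ/Q)² = (1·δm/m)² + (1·δc/c)² + (1·δΔT/ΔT)²
  m term: (1×0.0310)² = 0.000963
  c term: (1×0.0319)² = 0.00102
  ΔT term: (1×0.0879)² = 0.00772
Total = 0.00970. Share from c = 0.00102/0.00970 = 0.105.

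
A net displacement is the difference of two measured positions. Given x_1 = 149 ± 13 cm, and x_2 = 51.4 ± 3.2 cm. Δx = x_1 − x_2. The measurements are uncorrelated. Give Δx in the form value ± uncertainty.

Each term contributes (cᵢ δxᵢ)² to (δΔx)²:
  (δx_1)² = 169;  (δx_2)² = 10.2
δΔx = √(179) = 13.4 cm
Δx = 97.6 cm.

97.6 ± 13.4 cm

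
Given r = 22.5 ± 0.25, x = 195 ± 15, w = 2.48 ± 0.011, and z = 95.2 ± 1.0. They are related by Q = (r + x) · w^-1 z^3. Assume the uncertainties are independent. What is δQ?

Let u = r + x = 218. δu = √(δr² + δx²) = √(0.0625 + 225) = 15.0, so δu/u = 0.0690.
Q is then a monomial in u, w, z:
δQ/Q = √((δu/u)² + (-1·δw/w)² + (3·δz/z)²) = √(0.00476 + 1.97e-05 + 0.000993) = 0.0760
Q = 7.57e+07, so δQ = 0.0760 × 7.57e+07 = 5.75e+06.

5.75e+06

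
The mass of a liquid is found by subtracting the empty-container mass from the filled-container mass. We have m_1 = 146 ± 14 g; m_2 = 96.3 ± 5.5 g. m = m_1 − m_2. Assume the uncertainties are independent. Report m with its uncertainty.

Sums and differences: (δm)² = Σ (cᵢ δxᵢ)².
  (δm_1)² = 196;  (δm_2)² = 30.2
δm = √(226) = 15.0 g
m = 49.7 g.

49.7 ± 15.0 g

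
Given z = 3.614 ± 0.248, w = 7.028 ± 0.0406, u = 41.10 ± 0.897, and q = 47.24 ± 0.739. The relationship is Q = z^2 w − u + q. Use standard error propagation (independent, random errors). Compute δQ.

Let p = z^2·w = 91.79. δp/p = √((2·δz/z)² + (1·δw/w)²) = √(0.0188 + 3.34e-05) = 0.137, so δp = 12.6.
Q = p − u + q: δQ = √(δp² + δu² + δq²) = √(159 + 0.805 + 0.546) = 12.7

12.7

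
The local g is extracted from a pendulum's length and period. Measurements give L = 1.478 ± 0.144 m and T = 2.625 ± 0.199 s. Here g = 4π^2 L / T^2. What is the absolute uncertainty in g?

1.53 m/s^2

Relative error in a monomial: (δg/g)² = Σ (nᵢ · δxᵢ/xᵢ)².
  (1·δL/L)² = (1×0.0974)² = 0.00949;  (-2·δT/T)² = (-2×0.0758)² = 0.0230
δg/g = √(0.0325) = 0.180
g = 8.468 m/s^2, so δg = 0.180 × 8.468 = 1.53 m/s^2.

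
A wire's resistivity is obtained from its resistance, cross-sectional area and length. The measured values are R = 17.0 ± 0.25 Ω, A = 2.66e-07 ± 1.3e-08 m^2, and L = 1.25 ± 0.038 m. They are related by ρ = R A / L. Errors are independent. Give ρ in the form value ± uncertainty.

Each factor contributes (exponent × relative error)² to (δρ/ρ)²:
  (1·δR/R)² = (1×0.0147)² = 0.000216;  (1·δA/A)² = (1×0.0489)² = 0.00239;  (-1·δL/L)² = (-1×0.0304)² = 0.000924
δρ/ρ = √(0.00353) = 0.0594
ρ = 3.62e-06 Ω·m, so δρ = 0.0594 × 3.62e-06 = 2.15e-07 Ω·m.

(3.62 ± 0.215) × 10^-6 Ω·m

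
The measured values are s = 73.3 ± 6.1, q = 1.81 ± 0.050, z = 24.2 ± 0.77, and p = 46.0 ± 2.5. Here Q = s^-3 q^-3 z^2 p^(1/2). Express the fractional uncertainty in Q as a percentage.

27.2%

Q is a product of powers, so relative uncertainties combine in quadrature:
  (-3·δs/s)² = (-3×0.0832)² = 0.0623;  (-3·δq/q)² = (-3×0.0276)² = 0.00687;  (2·δz/z)² = (2×0.0318)² = 0.00405;  (½·δp/p)² = (0.5×0.0543)² = 0.000738
δQ/Q = √(0.0740) = 0.272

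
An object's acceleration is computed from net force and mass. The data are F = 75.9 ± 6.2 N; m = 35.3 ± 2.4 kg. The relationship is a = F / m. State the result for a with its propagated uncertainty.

a is a product of powers, so relative uncertainties combine in quadrature:
  (1·δF/F)² = (1×0.0817)² = 0.00667;  (-1·δm/m)² = (-1×0.0680)² = 0.00462
δa/a = √(0.0113) = 0.106
a = 2.15 m/s^2, so δa = 0.106 × 2.15 = 0.229 m/s^2.

2.15 ± 0.229 m/s^2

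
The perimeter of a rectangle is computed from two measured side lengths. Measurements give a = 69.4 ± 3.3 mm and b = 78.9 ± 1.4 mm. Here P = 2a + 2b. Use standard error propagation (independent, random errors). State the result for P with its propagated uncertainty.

297 ± 7.17 mm

For a sum/difference, combine absolute errors in quadrature:
  (2·δa)² = 43.6;  (2·δb)² = 7.84
δP = √(51.4) = 7.17 mm
P = 297 mm.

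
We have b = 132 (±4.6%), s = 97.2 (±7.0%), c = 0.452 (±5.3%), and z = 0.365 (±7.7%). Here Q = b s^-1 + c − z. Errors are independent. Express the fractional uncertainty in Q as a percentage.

8.28%

Let p = b·s^-1 = 1.36. δp/p = √((1·δb/b)² + (-1·δs/s)²) = √(0.00212 + 0.00490) = 0.0838, so δp = 0.114.
Q = p + c − z: δQ = √(δp² + δc² + δz²) = √(0.0129 + 0.000574 + 0.000790) = 0.120
Q = 1.45, so δQ/Q = 0.120/1.45 = 0.0828.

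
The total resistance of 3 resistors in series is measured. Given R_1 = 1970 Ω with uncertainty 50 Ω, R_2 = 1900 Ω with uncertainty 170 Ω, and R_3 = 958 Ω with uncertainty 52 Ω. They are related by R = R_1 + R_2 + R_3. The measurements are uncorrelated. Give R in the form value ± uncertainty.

R is a linear combination, so absolute uncertainties add in quadrature:
  (δR_1)² = 2500;  (δR_2)² = 28900;  (δR_3)² = 2700
δR = √(34100) = 185 Ω
R = 4830 Ω.

4830 ± 185 Ω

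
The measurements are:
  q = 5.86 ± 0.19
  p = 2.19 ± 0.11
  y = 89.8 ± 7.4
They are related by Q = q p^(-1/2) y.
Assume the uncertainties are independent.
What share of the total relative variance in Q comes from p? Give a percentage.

(δQ/Q)² = (1·δq/q)² + (−½·δp/p)² + (1·δy/y)²
  q term: (1×0.0324)² = 0.00105
  p term: (-0.5×0.0502)² = 0.000631
  y term: (1×0.0824)² = 0.00679
Total = 0.00847. Share from p = 0.000631/0.00847 = 0.0744.

7.44%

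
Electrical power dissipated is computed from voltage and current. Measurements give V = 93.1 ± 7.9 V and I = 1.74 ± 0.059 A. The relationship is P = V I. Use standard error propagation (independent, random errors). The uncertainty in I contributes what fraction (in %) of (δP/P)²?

(δP/P)² = (1·δV/V)² + (1·δI/I)²
  V term: (1×0.0849)² = 0.00720
  I term: (1×0.0339)² = 0.00115
Total = 0.00835. Share from I = 0.00115/0.00835 = 0.138.

13.8%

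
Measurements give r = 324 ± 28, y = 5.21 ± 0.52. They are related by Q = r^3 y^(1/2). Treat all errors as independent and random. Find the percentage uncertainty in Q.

Q is a product of powers, so relative uncertainties combine in quadrature:
  (3·δr/r)² = (3×0.0864)² = 0.0672;  (½·δy/y)² = (0.5×0.0998)² = 0.00249
δQ/Q = √(0.0697) = 0.264

26.4%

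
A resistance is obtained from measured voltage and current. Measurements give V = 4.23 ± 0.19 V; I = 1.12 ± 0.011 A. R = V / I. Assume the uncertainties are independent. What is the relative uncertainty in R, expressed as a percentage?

For a monomial R ∝ V, I^-1, fractional errors add in quadrature:
  (1·δV/V)² = (1×0.0449)² = 0.00202;  (-1·δI/I)² = (-1×0.00982)² = 9.65e-05
δR/R = √(0.00211) = 0.0460

4.60%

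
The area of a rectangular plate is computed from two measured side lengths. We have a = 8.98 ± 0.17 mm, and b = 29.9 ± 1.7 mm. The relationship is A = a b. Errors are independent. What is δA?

Since A is a product/quotient, work with relative uncertainties:
  (1·δa/a)² = (1×0.0189)² = 0.000358;  (1·δb/b)² = (1×0.0569)² = 0.00323
δA/A = √(0.00359) = 0.0599
A = 269 mm^2, so δA = 0.0599 × 269 = 16.1 mm^2.

16.1 mm^2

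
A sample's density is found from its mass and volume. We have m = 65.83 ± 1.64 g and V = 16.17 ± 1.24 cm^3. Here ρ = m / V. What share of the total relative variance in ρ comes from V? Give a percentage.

(δρ/ρ)² = (1·δm/m)² + (-1·δV/V)²
  m term: (1×0.0249)² = 0.000621
  V term: (-1×0.0767)² = 0.00588
Total = 0.00650. Share from V = 0.00588/0.00650 = 0.905.

90.5%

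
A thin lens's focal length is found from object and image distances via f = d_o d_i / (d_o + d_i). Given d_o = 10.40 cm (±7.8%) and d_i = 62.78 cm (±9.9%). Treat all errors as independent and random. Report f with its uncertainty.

∂f/∂d_o = (d_i/(d_o+d_i))² = 0.736;  ∂f/∂d_i = (d_o/(d_o+d_i))² = 0.0202
δf = √((∂f/∂d_o · δd_o)² + (∂f/∂d_i · δd_i)²) = √(0.356 + 0.0158) = 0.610 cm
f = 8.922 cm.

8.922 ± 0.610 cm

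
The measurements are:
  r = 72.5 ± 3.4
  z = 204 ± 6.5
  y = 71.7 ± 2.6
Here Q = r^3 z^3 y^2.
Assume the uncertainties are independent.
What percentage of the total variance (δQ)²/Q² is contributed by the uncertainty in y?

15.4%

(δQ/Q)² = (3·δr/r)² + (3·δz/z)² + (2·δy/y)²
  r term: (3×0.0469)² = 0.0198
  z term: (3×0.0319)² = 0.00914
  y term: (2×0.0363)² = 0.00526
Total = 0.0342. Share from y = 0.00526/0.0342 = 0.154.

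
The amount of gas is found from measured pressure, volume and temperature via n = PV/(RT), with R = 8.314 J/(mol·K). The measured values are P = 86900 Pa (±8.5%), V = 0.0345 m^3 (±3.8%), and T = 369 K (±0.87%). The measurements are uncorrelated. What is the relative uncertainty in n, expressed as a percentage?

For a monomial n ∝ P, V, T^-1, fractional errors add in quadrature:
  (1·δP/P)² = (1×0.0850)² = 0.00723;  (1·δV/V)² = (1×0.0380)² = 0.00144;  (-1·δT/T)² = (-1×0.00870)² = 7.57e-05
δn/n = √(0.00874) = 0.0935

9.35%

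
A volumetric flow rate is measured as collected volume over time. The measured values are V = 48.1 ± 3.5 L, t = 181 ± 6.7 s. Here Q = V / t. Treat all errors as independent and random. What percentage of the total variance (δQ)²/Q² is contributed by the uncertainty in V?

(δQ/Q)² = (1·δV/V)² + (-1·δt/t)²
  V term: (1×0.0728)² = 0.00529
  t term: (-1×0.0370)² = 0.00137
Total = 0.00666. Share from V = 0.00529/0.00666 = 0.794.

79.4%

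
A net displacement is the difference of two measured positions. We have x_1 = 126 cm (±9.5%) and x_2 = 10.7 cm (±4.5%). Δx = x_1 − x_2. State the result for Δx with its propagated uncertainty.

Sums and differences: (δΔx)² = Σ (cᵢ δxᵢ)².
  (δx_1)² = 143;  (δx_2)² = 0.232
δΔx = √(144) = 12.0 cm
Δx = 115 cm.

115 ± 12.0 cm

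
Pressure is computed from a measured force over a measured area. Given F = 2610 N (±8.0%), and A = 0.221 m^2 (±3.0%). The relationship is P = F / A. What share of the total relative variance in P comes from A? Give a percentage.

12.3%

(δP/P)² = (1·δF/F)² + (-1·δA/A)²
  F term: (1×0.0800)² = 0.00640
  A term: (-1×0.0300)² = 0.000900
Total = 0.00730. Share from A = 0.000900/0.00730 = 0.123.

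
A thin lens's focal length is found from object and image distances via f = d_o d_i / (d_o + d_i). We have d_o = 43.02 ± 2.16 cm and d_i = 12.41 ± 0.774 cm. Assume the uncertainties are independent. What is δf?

0.479 cm

∂f/∂d_o = (d_i/(d_o+d_i))² = 0.0501;  ∂f/∂d_i = (d_o/(d_o+d_i))² = 0.602
δf = √((∂f/∂d_o · δd_o)² + (∂f/∂d_i · δd_i)²) = √(0.0117 + 0.217) = 0.479 cm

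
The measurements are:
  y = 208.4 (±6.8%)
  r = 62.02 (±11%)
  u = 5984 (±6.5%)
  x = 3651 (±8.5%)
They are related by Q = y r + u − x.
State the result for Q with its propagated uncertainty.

15260 ± 1740

Let p = y·r = 12920. δp/p = √((1·δy/y)² + (1·δr/r)²) = √(0.00462 + 0.0121) = 0.129, so δp = 1670.
Q = p + u − x: δQ = √(δp² + δu² + δx²) = √(2.79e+06 + 1.51e+05 + 96300) = 1740
Q = 15260.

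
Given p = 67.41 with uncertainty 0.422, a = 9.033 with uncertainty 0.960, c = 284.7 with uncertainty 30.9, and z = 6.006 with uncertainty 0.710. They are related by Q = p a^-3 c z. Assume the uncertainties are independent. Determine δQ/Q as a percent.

35.7%

Q is a product of powers, so relative uncertainties combine in quadrature:
  (1·δp/p)² = (1×0.00626)² = 3.92e-05;  (-3·δa/a)² = (-3×0.106)² = 0.102;  (1·δc/c)² = (1×0.109)² = 0.0118;  (1·δz/z)² = (1×0.118)² = 0.0140
δQ/Q = √(0.127) = 0.357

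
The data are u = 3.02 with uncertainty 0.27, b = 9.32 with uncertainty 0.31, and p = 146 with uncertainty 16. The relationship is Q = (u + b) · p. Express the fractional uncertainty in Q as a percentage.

11.5%

Let w = u + b = 12.3. δw = √(δu² + δb²) = √(0.0729 + 0.0961) = 0.411, so δw/w = 0.0333.
Q is then a monomial in w, p:
δQ/Q = √((δw/w)² + (1·δp/p)²) = √(0.00111 + 0.0120) = 0.115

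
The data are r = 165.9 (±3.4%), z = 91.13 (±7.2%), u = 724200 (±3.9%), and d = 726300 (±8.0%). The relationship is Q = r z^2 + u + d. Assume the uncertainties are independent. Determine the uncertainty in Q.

Let p = r·z^2 = 1.378e+06. δp/p = √((1·δr/r)² + (2·δz/z)²) = √(0.00116 + 0.0207) = 0.148, so δp = 2.04e+05.
Q = p + u + d: δQ = √(δp² + δu² + δd²) = √(4.16e+10 + 7.98e+08 + 3.38e+09) = 2.14e+05

2.14e+05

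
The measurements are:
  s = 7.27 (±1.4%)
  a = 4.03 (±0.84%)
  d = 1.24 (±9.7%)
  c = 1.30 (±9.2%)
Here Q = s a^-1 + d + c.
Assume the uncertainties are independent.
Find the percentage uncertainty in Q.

Let p = s·a^-1 = 1.80. δp/p = √((1·δs/s)² + (-1·δa/a)²) = √(0.000196 + 7.06e-05) = 0.0163, so δp = 0.0295.
Q = p + d + c: δQ = √(δp² + δd² + δc²) = √(0.000867 + 0.0145 + 0.0143) = 0.172
Q = 4.34, so δQ/Q = 0.172/4.34 = 0.0396.

3.96%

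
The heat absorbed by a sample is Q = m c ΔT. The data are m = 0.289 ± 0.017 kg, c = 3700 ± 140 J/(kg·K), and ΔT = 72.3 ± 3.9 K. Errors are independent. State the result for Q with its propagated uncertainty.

77300 ± 6830 J

Products/powers → add relative errors in quadrature, weighted by exponent:
  (1·δm/m)² = (1×0.0588)² = 0.00346;  (1·δc/c)² = (1×0.0378)² = 0.00143;  (1·δΔT/ΔT)² = (1×0.0539)² = 0.00291
δQ/Q = √(0.00780) = 0.0883
Q = 77300 J, so δQ = 0.0883 × 77300 = 6830 J.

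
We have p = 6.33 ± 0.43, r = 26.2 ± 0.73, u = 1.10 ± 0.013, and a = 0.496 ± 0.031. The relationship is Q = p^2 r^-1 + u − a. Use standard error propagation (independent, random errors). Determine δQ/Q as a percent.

10.1%

Let w = p^2·r^-1 = 1.53. δw/w = √((2·δp/p)² + (-1·δr/r)²) = √(0.0185 + 0.000776) = 0.139, so δw = 0.212.
Q = w + u − a: δQ = √(δw² + δu² + δa²) = √(0.0450 + 0.000169 + 0.000961) = 0.215
Q = 2.13, so δQ/Q = 0.215/2.13 = 0.101.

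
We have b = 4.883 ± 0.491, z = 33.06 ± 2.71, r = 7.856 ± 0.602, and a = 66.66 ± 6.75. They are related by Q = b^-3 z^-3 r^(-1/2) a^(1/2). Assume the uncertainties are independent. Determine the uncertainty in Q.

2.73e-07

Relative error in a monomial: (δQ/Q)² = Σ (nᵢ · δxᵢ/xᵢ)².
  (-3·δb/b)² = (-3×0.101)² = 0.0910;  (-3·δz/z)² = (-3×0.0820)² = 0.0605;  (−½·δr/r)² = (-0.5×0.0766)² = 0.00147;  (½·δa/a)² = (0.5×0.101)² = 0.00256
δQ/Q = √(0.156) = 0.394
Q = 6.924e-07, so δQ = 0.394 × 6.924e-07 = 2.73e-07.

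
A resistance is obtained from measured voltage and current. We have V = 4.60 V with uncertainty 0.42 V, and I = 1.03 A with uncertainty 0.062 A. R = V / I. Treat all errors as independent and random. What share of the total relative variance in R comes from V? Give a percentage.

69.7%

(δR/R)² = (1·δV/V)² + (-1·δI/I)²
  V term: (1×0.0913)² = 0.00834
  I term: (-1×0.0602)² = 0.00362
Total = 0.0120. Share from V = 0.00834/0.0120 = 0.697.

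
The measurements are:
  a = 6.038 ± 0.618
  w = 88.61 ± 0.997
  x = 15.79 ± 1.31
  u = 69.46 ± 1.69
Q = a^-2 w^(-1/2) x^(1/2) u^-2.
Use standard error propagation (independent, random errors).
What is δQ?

5.15e-07

Q is a product of powers, so relative uncertainties combine in quadrature:
  (-2·δa/a)² = (-2×0.102)² = 0.0419;  (−½·δw/w)² = (-0.5×0.0113)² = 3.16e-05;  (½·δx/x)² = (0.5×0.0830)² = 0.00172;  (-2·δu/u)² = (-2×0.0243)² = 0.00237
δQ/Q = √(0.0460) = 0.215
Q = 2.4e-06, so δQ = 0.215 × 2.4e-06 = 5.15e-07.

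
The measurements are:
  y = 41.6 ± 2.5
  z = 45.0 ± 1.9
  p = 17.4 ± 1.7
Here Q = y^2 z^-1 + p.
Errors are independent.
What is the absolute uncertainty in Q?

Let w = y^2·z^-1 = 38.5. δw/w = √((2·δy/y)² + (-1·δz/z)²) = √(0.0144 + 0.00178) = 0.127, so δw = 4.90.
Q = w + p: δQ = √(δw² + δp²) = √(24.0 + 2.89) = 5.19

5.19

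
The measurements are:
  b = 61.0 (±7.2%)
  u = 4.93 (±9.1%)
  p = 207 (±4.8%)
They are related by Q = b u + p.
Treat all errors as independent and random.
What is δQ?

36.3

Let w = b·u = 301. δw/w = √((1·δb/b)² + (1·δu/u)²) = √(0.00518 + 0.00828) = 0.116, so δw = 34.9.
Q = w + p: δQ = √(δw² + δp²) = √(1220 + 98.7) = 36.3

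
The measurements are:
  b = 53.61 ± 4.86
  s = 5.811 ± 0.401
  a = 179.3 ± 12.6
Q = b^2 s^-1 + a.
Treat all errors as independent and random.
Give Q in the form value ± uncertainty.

Let p = b^2·s^-1 = 494.6. δp/p = √((2·δb/b)² + (-1·δs/s)²) = √(0.0329 + 0.00476) = 0.194, so δp = 95.9.
Q = p + a: δQ = √(δp² + δa²) = √(9210 + 159) = 96.8
Q = 673.9.

673.9 ± 96.8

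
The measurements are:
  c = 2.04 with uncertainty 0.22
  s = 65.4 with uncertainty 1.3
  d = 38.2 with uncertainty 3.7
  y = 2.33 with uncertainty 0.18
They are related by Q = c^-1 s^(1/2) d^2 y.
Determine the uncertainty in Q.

3170

For a monomial Q ∝ c^-1, s^(1/2), d^2, y, fractional errors add in quadrature:
  (-1·δc/c)² = (-1×0.108)² = 0.0116;  (½·δs/s)² = (0.5×0.0199)² = 9.88e-05;  (2·δd/d)² = (2×0.0969)² = 0.0375;  (1·δy/y)² = (1×0.0773)² = 0.00597
δQ/Q = √(0.0552) = 0.235
Q = 13500, so δQ = 0.235 × 13500 = 3170.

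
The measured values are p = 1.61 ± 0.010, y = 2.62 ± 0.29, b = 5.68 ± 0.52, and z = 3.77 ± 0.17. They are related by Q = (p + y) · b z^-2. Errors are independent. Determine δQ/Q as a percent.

14.6%

Let u = p + y = 4.23. δu = √(δp² + δy²) = √(0.000100 + 0.0841) = 0.290, so δu/u = 0.0686.
Q is then a monomial in u, b, z:
δQ/Q = √((δu/u)² + (1·δb/b)² + (-2·δz/z)²) = √(0.00471 + 0.00838 + 0.00813) = 0.146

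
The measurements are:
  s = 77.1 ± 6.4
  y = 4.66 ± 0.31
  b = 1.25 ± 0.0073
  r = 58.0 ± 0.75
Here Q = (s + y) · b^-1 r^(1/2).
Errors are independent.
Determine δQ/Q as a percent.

Let u = s + y = 81.8. δu = √(δs² + δy²) = √(41.0 + 0.0961) = 6.41, so δu/u = 0.0784.
Q is then a monomial in u, b, r:
δQ/Q = √((δu/u)² + (-1·δb/b)² + (½·δr/r)²) = √(0.00614 + 3.41e-05 + 4.18e-05) = 0.0789

7.89%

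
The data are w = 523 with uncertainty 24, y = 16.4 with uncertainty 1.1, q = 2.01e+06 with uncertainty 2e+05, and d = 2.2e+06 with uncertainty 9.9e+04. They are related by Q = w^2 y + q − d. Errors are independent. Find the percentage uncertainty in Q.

Let p = w^2·y = 4.49e+06. δp/p = √((2·δw/w)² + (1·δy/y)²) = √(0.00842 + 0.00450) = 0.114, so δp = 5.1e+05.
Q = p + q − d: δQ = √(δp² + δq² + δd²) = √(2.6e+11 + 4e+10 + 9.8e+09) = 5.57e+05
Q = 4.3e+06, so δQ/Q = 5.57e+05/4.3e+06 = 0.130.

13.0%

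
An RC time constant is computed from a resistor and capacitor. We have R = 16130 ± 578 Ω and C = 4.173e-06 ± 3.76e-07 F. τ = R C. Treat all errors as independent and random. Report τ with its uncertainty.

0.06731 ± 0.00653 s

Relative error in a monomial: (δτ/τ)² = Σ (nᵢ · δxᵢ/xᵢ)².
  (1·δR/R)² = (1×0.0358)² = 0.00128;  (1·δC/C)² = (1×0.0901)² = 0.00812
δτ/τ = √(0.00940) = 0.0970
τ = 0.06731 s, so δτ = 0.0970 × 0.06731 = 0.00653 s.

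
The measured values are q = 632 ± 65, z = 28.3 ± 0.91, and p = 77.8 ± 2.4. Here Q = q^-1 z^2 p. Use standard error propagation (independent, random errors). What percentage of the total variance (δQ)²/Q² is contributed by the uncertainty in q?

(δQ/Q)² = (-1·δq/q)² + (2·δz/z)² + (1·δp/p)²
  q term: (-1×0.103)² = 0.0106
  z term: (2×0.0322)² = 0.00414
  p term: (1×0.0308)² = 0.000952
Total = 0.0157. Share from q = 0.0106/0.0157 = 0.675.

67.5%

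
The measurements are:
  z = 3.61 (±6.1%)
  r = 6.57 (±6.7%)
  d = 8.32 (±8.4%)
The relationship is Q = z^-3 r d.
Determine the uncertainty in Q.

Products/powers → add relative errors in quadrature, weighted by exponent:
  (-3·δz/z)² = (-3×0.0610)² = 0.0335;  (1·δr/r)² = (1×0.0670)² = 0.00449;  (1·δd/d)² = (1×0.0840)² = 0.00706
δQ/Q = √(0.0450) = 0.212
Q = 1.16, so δQ = 0.212 × 1.16 = 0.247.

0.247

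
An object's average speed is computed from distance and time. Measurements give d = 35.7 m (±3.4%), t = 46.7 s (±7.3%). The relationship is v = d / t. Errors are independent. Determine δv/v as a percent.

Products/powers → add relative errors in quadrature, weighted by exponent:
  (1·δd/d)² = (1×0.0340)² = 0.00116;  (-1·δt/t)² = (-1×0.0730)² = 0.00533
δv/v = √(0.00648) = 0.0805

8.05%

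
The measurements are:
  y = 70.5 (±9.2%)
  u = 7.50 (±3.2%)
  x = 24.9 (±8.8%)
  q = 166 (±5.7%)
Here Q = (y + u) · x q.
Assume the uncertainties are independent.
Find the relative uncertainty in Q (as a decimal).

Let w = y + u = 78.0. δw = √(δy² + δu²) = √(42.1 + 0.0576) = 6.49, so δw/w = 0.0832.
Q is then a monomial in w, x, q:
δQ/Q = √((δw/w)² + (1·δx/x)² + (1·δq/q)²) = √(0.00692 + 0.00774 + 0.00325) = 0.134

0.134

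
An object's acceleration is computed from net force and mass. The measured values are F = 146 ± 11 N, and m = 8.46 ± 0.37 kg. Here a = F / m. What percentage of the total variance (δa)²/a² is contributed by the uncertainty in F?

74.8%

(δa/a)² = (1·δF/F)² + (-1·δm/m)²
  F term: (1×0.0753)² = 0.00568
  m term: (-1×0.0437)² = 0.00191
Total = 0.00759. Share from F = 0.00568/0.00759 = 0.748.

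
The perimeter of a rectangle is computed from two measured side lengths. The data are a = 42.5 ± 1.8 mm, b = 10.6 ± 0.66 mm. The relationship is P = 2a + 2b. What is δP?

Sums and differences: (δP)² = Σ (cᵢ δxᵢ)².
  (2·δa)² = 13.0;  (2·δb)² = 1.74
δP = √(14.7) = 3.83 mm

3.83 mm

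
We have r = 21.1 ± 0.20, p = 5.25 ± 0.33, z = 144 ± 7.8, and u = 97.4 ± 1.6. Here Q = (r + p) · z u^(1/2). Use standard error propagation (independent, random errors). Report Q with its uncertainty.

37400 ± 2120

Let w = r + p = 26.4. δw = √(δr² + δp²) = √(0.0400 + 0.109) = 0.386, so δw/w = 0.0146.
Q is then a monomial in w, z, u:
δQ/Q = √((δw/w)² + (1·δz/z)² + (½·δu/u)²) = √(0.000214 + 0.00293 + 6.75e-05) = 0.0567
Q = 37400, so δQ = 0.0567 × 37400 = 2120.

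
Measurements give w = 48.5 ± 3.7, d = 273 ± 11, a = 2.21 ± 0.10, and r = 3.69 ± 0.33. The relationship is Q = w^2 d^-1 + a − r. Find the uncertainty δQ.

1.40

Let p = w^2·d^-1 = 8.62. δp/p = √((2·δw/w)² + (-1·δd/d)²) = √(0.0233 + 0.00162) = 0.158, so δp = 1.36.
Q = p + a − r: δQ = √(δp² + δa² + δr²) = √(1.85 + 0.0100 + 0.109) = 1.40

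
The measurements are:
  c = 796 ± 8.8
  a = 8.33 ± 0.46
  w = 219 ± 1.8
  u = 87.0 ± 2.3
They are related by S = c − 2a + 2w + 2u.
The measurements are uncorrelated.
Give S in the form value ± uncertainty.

Absolute uncertainties add in quadrature for a linear combination:
  (δc)² = 77.4;  (2·δa)² = 0.846;  (2·δw)² = 13.0;  (2·δu)² = 21.2
δS = √(112) = 10.6
S = 1390.

1390 ± 10.6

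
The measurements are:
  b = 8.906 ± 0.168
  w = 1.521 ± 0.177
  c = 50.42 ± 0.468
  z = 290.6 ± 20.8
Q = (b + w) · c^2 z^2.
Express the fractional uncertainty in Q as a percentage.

Let u = b + w = 10.43. δu = √(δb² + δw²) = √(0.0282 + 0.0313) = 0.244, so δu/u = 0.0234.
Q is then a monomial in u, c, z:
δQ/Q = √((δu/u)² + (2·δc/c)² + (2·δz/z)²) = √(0.000548 + 0.000345 + 0.0205) = 0.146

14.6%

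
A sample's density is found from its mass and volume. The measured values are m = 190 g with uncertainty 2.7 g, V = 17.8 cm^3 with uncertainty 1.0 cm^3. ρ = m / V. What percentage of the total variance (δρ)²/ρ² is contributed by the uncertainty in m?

6.01%

(δρ/ρ)² = (1·δm/m)² + (-1·δV/V)²
  m term: (1×0.0142)² = 0.000202
  V term: (-1×0.0562)² = 0.00316
Total = 0.00336. Share from m = 0.000202/0.00336 = 0.0601.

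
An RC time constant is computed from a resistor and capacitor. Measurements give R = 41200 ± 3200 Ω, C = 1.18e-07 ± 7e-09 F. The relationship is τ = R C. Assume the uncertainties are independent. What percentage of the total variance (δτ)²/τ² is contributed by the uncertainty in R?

63.2%

(δτ/τ)² = (1·δR/R)² + (1·δC/C)²
  R term: (1×0.0777)² = 0.00603
  C term: (1×0.0593)² = 0.00352
Total = 0.00955. Share from R = 0.00603/0.00955 = 0.632.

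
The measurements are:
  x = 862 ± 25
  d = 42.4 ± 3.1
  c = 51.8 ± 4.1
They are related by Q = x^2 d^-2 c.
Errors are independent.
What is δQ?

3770

Each factor contributes (exponent × relative error)² to (δQ/Q)²:
  (2·δx/x)² = (2×0.0290)² = 0.00336;  (-2·δd/d)² = (-2×0.0731)² = 0.0214;  (1·δc/c)² = (1×0.0792)² = 0.00626
δQ/Q = √(0.0310) = 0.176
Q = 21400, so δQ = 0.176 × 21400 = 3770.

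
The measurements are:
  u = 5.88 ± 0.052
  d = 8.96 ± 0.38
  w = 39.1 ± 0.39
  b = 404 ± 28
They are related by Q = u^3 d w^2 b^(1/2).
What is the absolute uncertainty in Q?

3.58e+06

For a monomial Q ∝ u^3, d, w^2, b^(1/2), fractional errors add in quadrature:
  (3·δu/u)² = (3×0.00884)² = 0.000704;  (1·δd/d)² = (1×0.0424)² = 0.00180;  (2·δw/w)² = (2×0.00997)² = 0.000398;  (½·δb/b)² = (0.5×0.0693)² = 0.00120
δQ/Q = √(0.00410) = 0.0640
Q = 5.6e+07, so δQ = 0.0640 × 5.6e+07 = 3.58e+06.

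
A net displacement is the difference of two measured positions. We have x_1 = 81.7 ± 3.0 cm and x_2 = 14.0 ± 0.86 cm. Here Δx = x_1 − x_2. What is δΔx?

Δx is a linear combination, so absolute uncertainties add in quadrature:
  (δx_1)² = 9.00;  (δx_2)² = 0.740
δΔx = √(9.74) = 3.12 cm

3.12 cm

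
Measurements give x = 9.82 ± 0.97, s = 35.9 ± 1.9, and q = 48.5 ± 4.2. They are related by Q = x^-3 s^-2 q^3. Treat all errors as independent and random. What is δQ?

Products/powers → add relative errors in quadrature, weighted by exponent:
  (-3·δx/x)² = (-3×0.0988)² = 0.0878;  (-2·δs/s)² = (-2×0.0529)² = 0.0112;  (3·δq/q)² = (3×0.0866)² = 0.0675
δQ/Q = √(0.167) = 0.408
Q = 0.0935, so δQ = 0.408 × 0.0935 = 0.0381.

0.0381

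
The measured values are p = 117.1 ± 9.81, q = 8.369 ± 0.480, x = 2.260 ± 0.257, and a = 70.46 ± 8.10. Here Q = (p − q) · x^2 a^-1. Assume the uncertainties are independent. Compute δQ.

Let u = p − q = 108.7. δu = √(δp² + δq²) = √(96.2 + 0.230) = 9.82, so δu/u = 0.0903.
Q is then a monomial in u, x, a:
δQ/Q = √((δu/u)² + (2·δx/x)² + (-1·δa/a)²) = √(0.00816 + 0.0517 + 0.0132) = 0.270
Q = 7.882, so δQ = 0.270 × 7.882 = 2.13.

2.13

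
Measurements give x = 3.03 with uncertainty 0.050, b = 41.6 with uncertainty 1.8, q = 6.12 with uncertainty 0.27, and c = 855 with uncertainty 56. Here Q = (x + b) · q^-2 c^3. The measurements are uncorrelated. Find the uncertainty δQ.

Let u = x + b = 44.6. δu = √(δx² + δb²) = √(0.00250 + 3.24) = 1.80, so δu/u = 0.0403.
Q is then a monomial in u, q, c:
δQ/Q = √((δu/u)² + (-2·δq/q)² + (3·δc/c)²) = √(0.00163 + 0.00779 + 0.0386) = 0.219
Q = 7.45e+08, so δQ = 0.219 × 7.45e+08 = 1.63e+08.

1.63e+08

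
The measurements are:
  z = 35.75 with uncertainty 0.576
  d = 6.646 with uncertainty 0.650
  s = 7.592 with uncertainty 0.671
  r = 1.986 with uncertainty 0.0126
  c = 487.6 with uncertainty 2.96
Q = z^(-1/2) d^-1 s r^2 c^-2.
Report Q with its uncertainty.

(3.169 ± 0.422) × 10^-6

Each factor contributes (exponent × relative error)² to (δQ/Q)²:
  (−½·δz/z)² = (-0.5×0.0161)² = 6.49e-05;  (-1·δd/d)² = (-1×0.0978)² = 0.00957;  (1·δs/s)² = (1×0.0884)² = 0.00781;  (2·δr/r)² = (2×0.00634)² = 0.000161;  (-2·δc/c)² = (-2×0.00607)² = 0.000147
δQ/Q = √(0.0178) = 0.133
Q = 3.169e-06, so δQ = 0.133 × 3.169e-06 = 4.22e-07.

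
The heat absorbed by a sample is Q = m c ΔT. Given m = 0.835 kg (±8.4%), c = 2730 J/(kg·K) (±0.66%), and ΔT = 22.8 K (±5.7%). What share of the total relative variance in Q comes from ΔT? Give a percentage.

31.4%

(δQ/Q)² = (1·δm/m)² + (1·δc/c)² + (1·δΔT/ΔT)²
  m term: (1×0.0840)² = 0.00706
  c term: (1×0.00660)² = 4.36e-05
  ΔT term: (1×0.0570)² = 0.00325
Total = 0.0103. Share from ΔT = 0.00325/0.0103 = 0.314.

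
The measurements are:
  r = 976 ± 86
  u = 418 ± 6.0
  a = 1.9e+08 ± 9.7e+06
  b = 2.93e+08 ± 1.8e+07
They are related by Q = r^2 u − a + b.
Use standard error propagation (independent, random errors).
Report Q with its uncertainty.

(5.01 ± 0.733) × 10^8

Let p = r^2·u = 3.98e+08. δp/p = √((2·δr/r)² + (1·δu/u)²) = √(0.0311 + 0.000206) = 0.177, so δp = 7.04e+07.
Q = p − a + b: δQ = √(δp² + δa² + δb²) = √(4.96e+15 + 9.41e+13 + 3.24e+14) = 7.33e+07
Q = 5.01e+08.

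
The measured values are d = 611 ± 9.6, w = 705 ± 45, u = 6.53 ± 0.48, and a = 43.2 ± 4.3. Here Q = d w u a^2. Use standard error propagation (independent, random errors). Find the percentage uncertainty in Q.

Relative error in a monomial: (δQ/Q)² = Σ (nᵢ · δxᵢ/xᵢ)².
  (1·δd/d)² = (1×0.0157)² = 0.000247;  (1·δw/w)² = (1×0.0638)² = 0.00407;  (1·δu/u)² = (1×0.0735)² = 0.00540;  (2·δa/a)² = (2×0.0995)² = 0.0396
δQ/Q = √(0.0494) = 0.222

22.2%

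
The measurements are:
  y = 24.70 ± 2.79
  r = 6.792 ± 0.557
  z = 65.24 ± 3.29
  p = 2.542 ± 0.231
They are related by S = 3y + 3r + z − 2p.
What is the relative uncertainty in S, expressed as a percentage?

5.92%

Absolute uncertainties add in quadrature for a linear combination:
  (3·δy)² = 70.1;  (3·δr)² = 2.79;  (δz)² = 10.8;  (2·δp)² = 0.213
δS = √(83.9) = 9.16
S = 154.6, so δS/S = 9.16/154.6 = 0.0592.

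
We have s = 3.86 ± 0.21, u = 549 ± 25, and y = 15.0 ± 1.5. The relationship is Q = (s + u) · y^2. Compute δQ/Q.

Let w = s + u = 553. δw = √(δs² + δu²) = √(0.0441 + 625) = 25.0, so δw/w = 0.0452.
Q is then a monomial in w, y:
δQ/Q = √((δw/w)² + (2·δy/y)²) = √(0.00204 + 0.0400) = 0.205

0.205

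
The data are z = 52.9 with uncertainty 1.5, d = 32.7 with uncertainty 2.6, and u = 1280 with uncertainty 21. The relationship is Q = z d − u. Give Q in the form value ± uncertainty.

450 ± 148

Let p = z·d = 1730. δp/p = √((1·δz/z)² + (1·δd/d)²) = √(0.000804 + 0.00632) = 0.0844, so δp = 146.
Q = p − u: δQ = √(δp² + δu²) = √(21300 + 441) = 148
Q = 450.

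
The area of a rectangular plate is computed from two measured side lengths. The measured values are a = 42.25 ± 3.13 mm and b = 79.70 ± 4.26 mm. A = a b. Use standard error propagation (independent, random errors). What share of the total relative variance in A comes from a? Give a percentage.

(δA/A)² = (1·δa/a)² + (1·δb/b)²
  a term: (1×0.0741)² = 0.00549
  b term: (1×0.0535)² = 0.00286
Total = 0.00835. Share from a = 0.00549/0.00835 = 0.658.

65.8%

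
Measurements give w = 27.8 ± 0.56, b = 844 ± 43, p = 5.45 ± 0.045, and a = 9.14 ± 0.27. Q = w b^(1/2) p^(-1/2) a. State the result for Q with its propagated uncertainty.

Each factor contributes (exponent × relative error)² to (δQ/Q)²:
  (1·δw/w)² = (1×0.0201)² = 0.000406;  (½·δb/b)² = (0.5×0.0509)² = 0.000649;  (−½·δp/p)² = (-0.5×0.00826)² = 1.7e-05;  (1·δa/a)² = (1×0.0295)² = 0.000873
δQ/Q = √(0.00194) = 0.0441
Q = 3160, so δQ = 0.0441 × 3160 = 139.

3160 ± 139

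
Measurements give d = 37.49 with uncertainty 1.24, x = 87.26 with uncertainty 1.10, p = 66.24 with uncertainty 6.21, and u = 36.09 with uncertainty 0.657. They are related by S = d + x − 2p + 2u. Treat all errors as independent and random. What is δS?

For a sum/difference, combine absolute errors in quadrature:
  (δd)² = 1.54;  (δx)² = 1.21;  (2·δp)² = 154;  (2·δu)² = 1.73
δS = √(159) = 12.6

12.6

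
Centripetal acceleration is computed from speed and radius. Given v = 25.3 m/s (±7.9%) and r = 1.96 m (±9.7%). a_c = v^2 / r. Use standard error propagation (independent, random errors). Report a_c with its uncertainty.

Products/powers → add relative errors in quadrature, weighted by exponent:
  (2·δv/v)² = (2×0.0790)² = 0.0250;  (-1·δr/r)² = (-1×0.0970)² = 0.00941
δa_c/a_c = √(0.0344) = 0.185
a_c = 327 m/s^2, so δa_c = 0.185 × 327 = 60.5 m/s^2.

327 ± 60.5 m/s^2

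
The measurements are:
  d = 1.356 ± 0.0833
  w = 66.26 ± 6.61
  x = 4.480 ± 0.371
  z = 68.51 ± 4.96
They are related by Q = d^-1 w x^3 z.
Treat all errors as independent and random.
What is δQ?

85500

Products/powers → add relative errors in quadrature, weighted by exponent:
  (-1·δd/d)² = (-1×0.0614)² = 0.00377;  (1·δw/w)² = (1×0.0998)² = 0.00995;  (3·δx/x)² = (3×0.0828)² = 0.0617;  (1·δz/z)² = (1×0.0724)² = 0.00524
δQ/Q = √(0.0807) = 0.284
Q = 301000, so δQ = 0.284 × 301000 = 85500.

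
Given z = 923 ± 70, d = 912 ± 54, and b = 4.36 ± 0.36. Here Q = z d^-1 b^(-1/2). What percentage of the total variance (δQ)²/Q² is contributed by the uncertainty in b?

15.5%

(δQ/Q)² = (1·δz/z)² + (-1·δd/d)² + (−½·δb/b)²
  z term: (1×0.0758)² = 0.00575
  d term: (-1×0.0592)² = 0.00351
  b term: (-0.5×0.0826)² = 0.00170
Total = 0.0110. Share from b = 0.00170/0.0110 = 0.155.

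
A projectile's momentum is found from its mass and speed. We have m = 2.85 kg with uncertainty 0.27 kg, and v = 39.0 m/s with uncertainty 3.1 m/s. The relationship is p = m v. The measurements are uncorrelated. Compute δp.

Relative error in a monomial: (δp/p)² = Σ (nᵢ · δxᵢ/xᵢ)².
  (1·δm/m)² = (1×0.0947)² = 0.00898;  (1·δv/v)² = (1×0.0795)² = 0.00632
δp/p = √(0.0153) = 0.124
p = 111 kg·m/s, so δp = 0.124 × 111 = 13.7 kg·m/s.

13.7 kg·m/s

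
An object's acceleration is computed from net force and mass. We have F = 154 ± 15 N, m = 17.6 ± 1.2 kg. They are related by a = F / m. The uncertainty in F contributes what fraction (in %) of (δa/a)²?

(δa/a)² = (1·δF/F)² + (-1·δm/m)²
  F term: (1×0.0974)² = 0.00949
  m term: (-1×0.0682)² = 0.00465
Total = 0.0141. Share from F = 0.00949/0.0141 = 0.671.

67.1%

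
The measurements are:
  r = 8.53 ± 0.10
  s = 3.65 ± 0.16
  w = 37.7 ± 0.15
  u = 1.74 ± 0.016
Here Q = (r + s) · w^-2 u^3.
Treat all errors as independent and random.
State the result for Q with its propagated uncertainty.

0.0451 ± 0.00147

Let h = r + s = 12.2. δh = √(δr² + δs²) = √(0.0100 + 0.0256) = 0.189, so δh/h = 0.0155.
Q is then a monomial in h, w, u:
δQ/Q = √((δh/h)² + (-2·δw/w)² + (3·δu/u)²) = √(0.000240 + 6.33e-05 + 0.000761) = 0.0326
Q = 0.0451, so δQ = 0.0326 × 0.0451 = 0.00147.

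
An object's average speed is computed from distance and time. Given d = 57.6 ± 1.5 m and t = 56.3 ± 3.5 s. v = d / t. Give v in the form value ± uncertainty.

1.02 ± 0.0690 m/s

Since v is a product/quotient, work with relative uncertainties:
  (1·δd/d)² = (1×0.0260)² = 0.000678;  (-1·δt/t)² = (-1×0.0622)² = 0.00386
δv/v = √(0.00454) = 0.0674
v = 1.02 m/s, so δv = 0.0674 × 1.02 = 0.0690 m/s.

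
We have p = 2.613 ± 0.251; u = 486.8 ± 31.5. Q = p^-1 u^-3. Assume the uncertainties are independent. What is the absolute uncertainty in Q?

Relative error in a monomial: (δQ/Q)² = Σ (nᵢ · δxᵢ/xᵢ)².
  (-1·δp/p)² = (-1×0.0961)² = 0.00923;  (-3·δu/u)² = (-3×0.0647)² = 0.0377
δQ/Q = √(0.0469) = 0.217
Q = 3.317e-09, so δQ = 0.217 × 3.317e-09 = 7.19e-10.

7.19e-10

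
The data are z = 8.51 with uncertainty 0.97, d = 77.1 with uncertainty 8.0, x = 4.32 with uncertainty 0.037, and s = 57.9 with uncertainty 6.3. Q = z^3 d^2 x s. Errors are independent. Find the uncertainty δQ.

3.8e+08

Each factor contributes (exponent × relative error)² to (δQ/Q)²:
  (3·δz/z)² = (3×0.114)² = 0.117;  (2·δd/d)² = (2×0.104)² = 0.0431;  (1·δx/x)² = (1×0.00856)² = 7.34e-05;  (1·δs/s)² = (1×0.109)² = 0.0118
δQ/Q = √(0.172) = 0.415
Q = 9.16e+08, so δQ = 0.415 × 9.16e+08 = 3.8e+08.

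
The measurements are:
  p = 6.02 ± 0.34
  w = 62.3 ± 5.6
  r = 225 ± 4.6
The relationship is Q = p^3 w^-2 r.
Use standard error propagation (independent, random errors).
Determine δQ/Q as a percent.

Relative error in a monomial: (δQ/Q)² = Σ (nᵢ · δxᵢ/xᵢ)².
  (3·δp/p)² = (3×0.0565)² = 0.0287;  (-2·δw/w)² = (-2×0.0899)² = 0.0323;  (1·δr/r)² = (1×0.0204)² = 0.000418
δQ/Q = √(0.0614) = 0.248

24.8%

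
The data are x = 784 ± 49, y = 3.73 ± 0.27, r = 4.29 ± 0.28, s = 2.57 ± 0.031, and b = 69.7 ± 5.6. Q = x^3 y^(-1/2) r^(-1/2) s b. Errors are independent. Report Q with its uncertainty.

(2.16 ± 0.453) × 10^10

Relative error in a monomial: (δQ/Q)² = Σ (nᵢ · δxᵢ/xᵢ)².
  (3·δx/x)² = (3×0.0625)² = 0.0352;  (−½·δy/y)² = (-0.5×0.0724)² = 0.00131;  (−½·δr/r)² = (-0.5×0.0653)² = 0.00106;  (1·δs/s)² = (1×0.0121)² = 0.000145;  (1·δb/b)² = (1×0.0803)² = 0.00646
δQ/Q = √(0.0441) = 0.210
Q = 2.16e+10, so δQ = 0.210 × 2.16e+10 = 4.53e+09.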